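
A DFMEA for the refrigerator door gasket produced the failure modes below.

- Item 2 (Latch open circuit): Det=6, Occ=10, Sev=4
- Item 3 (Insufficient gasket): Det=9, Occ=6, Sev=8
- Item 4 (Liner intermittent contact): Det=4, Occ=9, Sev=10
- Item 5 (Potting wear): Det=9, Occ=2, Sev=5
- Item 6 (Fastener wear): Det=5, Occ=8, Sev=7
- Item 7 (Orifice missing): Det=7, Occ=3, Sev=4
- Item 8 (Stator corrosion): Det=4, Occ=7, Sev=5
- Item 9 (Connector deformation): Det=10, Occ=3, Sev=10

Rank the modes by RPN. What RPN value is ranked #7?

RPN = Severity × Occurrence × Detection:
  Item 2: 4 × 10 × 6 = 240
  Item 3: 8 × 6 × 9 = 432
  Item 4: 10 × 9 × 4 = 360
  Item 5: 5 × 2 × 9 = 90
  Item 6: 7 × 8 × 5 = 280
  Item 7: 4 × 3 × 7 = 84
  Item 8: 5 × 7 × 4 = 140
  Item 9: 10 × 3 × 10 = 300
Sorted descending: 432, 360, 300, 280, 240, 140, 90, 84.
The seventh-highest RPN is 90 (Item 5).

90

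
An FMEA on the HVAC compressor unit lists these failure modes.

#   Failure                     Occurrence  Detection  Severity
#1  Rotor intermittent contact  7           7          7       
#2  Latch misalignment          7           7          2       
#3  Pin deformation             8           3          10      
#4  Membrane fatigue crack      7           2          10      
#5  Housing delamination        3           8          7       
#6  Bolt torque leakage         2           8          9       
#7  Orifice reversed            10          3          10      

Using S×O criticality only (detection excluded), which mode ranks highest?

#7

Criticality = Severity × Occurrence:
  #1: 7 × 7 = 49
  #2: 2 × 7 = 14
  #3: 10 × 8 = 80
  #4: 10 × 7 = 70
  #5: 7 × 3 = 21
  #6: 9 × 2 = 18
  #7: 10 × 10 = 100
Highest criticality is 100 → #7.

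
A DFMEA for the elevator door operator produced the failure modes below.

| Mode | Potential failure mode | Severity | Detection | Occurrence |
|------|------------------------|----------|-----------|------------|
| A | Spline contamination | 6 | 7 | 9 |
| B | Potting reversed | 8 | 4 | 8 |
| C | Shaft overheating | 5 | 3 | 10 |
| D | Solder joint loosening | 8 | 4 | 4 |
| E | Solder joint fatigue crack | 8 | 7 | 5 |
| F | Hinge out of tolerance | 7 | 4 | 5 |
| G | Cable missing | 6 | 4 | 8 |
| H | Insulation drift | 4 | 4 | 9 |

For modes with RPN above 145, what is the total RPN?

1256

RPN = Severity × Occurrence × Detection:
  A: 6 × 9 × 7 = 378
  B: 8 × 8 × 4 = 256
  C: 5 × 10 × 3 = 150
  D: 8 × 4 × 4 = 128
  E: 8 × 5 × 7 = 280
  F: 7 × 5 × 4 = 140
  G: 6 × 8 × 4 = 192
  H: 4 × 9 × 4 = 144
RPN > 145: A (378), B (256), C (150), E (280), G (192).
Sum: 378 + 256 + 150 + 280 + 192 = 1256.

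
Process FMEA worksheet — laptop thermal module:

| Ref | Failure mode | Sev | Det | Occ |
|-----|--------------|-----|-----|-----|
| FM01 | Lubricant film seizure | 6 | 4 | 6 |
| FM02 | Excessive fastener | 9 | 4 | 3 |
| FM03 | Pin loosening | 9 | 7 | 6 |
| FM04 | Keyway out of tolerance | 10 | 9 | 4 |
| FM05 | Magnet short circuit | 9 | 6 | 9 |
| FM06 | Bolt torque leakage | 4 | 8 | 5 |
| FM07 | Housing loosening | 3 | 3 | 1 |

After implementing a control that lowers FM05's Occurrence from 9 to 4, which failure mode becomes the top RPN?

RPN = Severity × Occurrence × Detection:
  FM01: 6 × 6 × 4 = 144
  FM02: 9 × 3 × 4 = 108
  FM03: 9 × 6 × 7 = 378
  FM04: 10 × 4 × 9 = 360
  FM05: 9 × 9 × 6 = 486
  FM06: 4 × 5 × 8 = 160
  FM07: 3 × 1 × 3 = 9
After action: FM05 → 9 × 4 × 6 = 216.
Revised RPNs: FM03=378, FM04=360, FM05=216, FM06=160, FM01=144, FM02=108, FM07=9.
Highest is now FM03 (378).

FM03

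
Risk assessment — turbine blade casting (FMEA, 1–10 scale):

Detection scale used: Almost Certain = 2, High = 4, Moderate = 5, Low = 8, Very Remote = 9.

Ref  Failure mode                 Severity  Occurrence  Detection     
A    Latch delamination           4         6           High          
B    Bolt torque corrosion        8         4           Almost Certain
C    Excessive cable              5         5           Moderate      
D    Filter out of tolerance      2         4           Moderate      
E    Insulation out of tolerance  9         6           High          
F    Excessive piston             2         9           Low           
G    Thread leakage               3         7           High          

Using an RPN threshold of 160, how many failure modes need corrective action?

RPN = Severity × Occurrence × Detection:
  A: 4 × 6 × 4 = 96
  B: 8 × 4 × 2 = 64
  C: 5 × 5 × 5 = 125
  D: 2 × 4 × 5 = 40
  E: 9 × 6 × 4 = 216
  F: 2 × 9 × 8 = 144
  G: 3 × 7 × 4 = 84
Modes with RPN ≥ 160: E (216) → 1.

1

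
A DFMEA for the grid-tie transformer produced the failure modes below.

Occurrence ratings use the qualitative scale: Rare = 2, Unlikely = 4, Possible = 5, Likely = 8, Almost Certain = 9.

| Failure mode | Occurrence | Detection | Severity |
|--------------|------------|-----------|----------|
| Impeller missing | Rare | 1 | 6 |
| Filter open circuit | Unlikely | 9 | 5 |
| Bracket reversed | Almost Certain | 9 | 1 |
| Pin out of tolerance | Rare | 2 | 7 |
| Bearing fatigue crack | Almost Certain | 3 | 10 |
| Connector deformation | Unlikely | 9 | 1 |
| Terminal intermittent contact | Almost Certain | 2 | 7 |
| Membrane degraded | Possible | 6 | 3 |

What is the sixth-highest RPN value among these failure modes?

RPN = Severity × Occurrence × Detection:
  Impeller missing: 6 × 2 × 1 = 12
  Filter open circuit: 5 × 4 × 9 = 180
  Bracket reversed: 1 × 9 × 9 = 81
  Pin out of tolerance: 7 × 2 × 2 = 28
  Bearing fatigue crack: 10 × 9 × 3 = 270
  Connector deformation: 1 × 4 × 9 = 36
  Terminal intermittent contact: 7 × 9 × 2 = 126
  Membrane degraded: 3 × 5 × 6 = 90
Sorted descending: 270, 180, 126, 90, 81, 36, 28, 12.
The sixth-highest RPN is 36 (Connector deformation).

36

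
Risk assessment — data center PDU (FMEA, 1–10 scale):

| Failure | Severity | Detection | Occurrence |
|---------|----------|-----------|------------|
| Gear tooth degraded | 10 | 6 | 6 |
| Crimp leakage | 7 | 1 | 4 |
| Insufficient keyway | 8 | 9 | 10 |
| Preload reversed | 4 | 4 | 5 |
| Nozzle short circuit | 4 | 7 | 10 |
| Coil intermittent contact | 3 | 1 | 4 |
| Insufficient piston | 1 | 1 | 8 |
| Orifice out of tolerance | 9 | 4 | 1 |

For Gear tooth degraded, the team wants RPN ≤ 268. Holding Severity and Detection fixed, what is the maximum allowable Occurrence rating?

4

Gear tooth degraded: S=10, O=6, D=6 → current RPN = 360.
Fixed product = 60. Need 60 × O ≤ 268, so O ≤ 268/60 = 4.47.
Maximum integer Occurrence rating = 4 (gives RPN 240; O=5 would give 300 > 268).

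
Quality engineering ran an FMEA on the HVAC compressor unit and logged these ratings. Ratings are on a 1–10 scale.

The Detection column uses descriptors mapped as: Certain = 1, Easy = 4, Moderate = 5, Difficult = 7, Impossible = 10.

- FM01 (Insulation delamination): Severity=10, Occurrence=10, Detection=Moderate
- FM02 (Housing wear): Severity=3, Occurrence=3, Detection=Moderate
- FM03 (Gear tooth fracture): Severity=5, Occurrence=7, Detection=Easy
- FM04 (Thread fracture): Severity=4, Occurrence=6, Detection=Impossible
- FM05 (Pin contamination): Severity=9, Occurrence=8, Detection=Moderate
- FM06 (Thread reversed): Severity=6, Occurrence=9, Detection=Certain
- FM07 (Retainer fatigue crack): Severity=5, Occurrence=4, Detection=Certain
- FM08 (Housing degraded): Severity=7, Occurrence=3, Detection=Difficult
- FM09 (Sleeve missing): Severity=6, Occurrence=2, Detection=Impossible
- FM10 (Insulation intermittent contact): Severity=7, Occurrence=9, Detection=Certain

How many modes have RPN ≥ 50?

RPN = Severity × Occurrence × Detection:
  FM01: 10 × 10 × 5 = 500
  FM02: 3 × 3 × 5 = 45
  FM03: 5 × 7 × 4 = 140
  FM04: 4 × 6 × 10 = 240
  FM05: 9 × 8 × 5 = 360
  FM06: 6 × 9 × 1 = 54
  FM07: 5 × 4 × 1 = 20
  FM08: 7 × 3 × 7 = 147
  FM09: 6 × 2 × 10 = 120
  FM10: 7 × 9 × 1 = 63
Modes with RPN ≥ 50: FM01 (500), FM03 (140), FM04 (240), FM05 (360), FM06 (54), FM08 (147), FM09 (120), FM10 (63) → 8.

8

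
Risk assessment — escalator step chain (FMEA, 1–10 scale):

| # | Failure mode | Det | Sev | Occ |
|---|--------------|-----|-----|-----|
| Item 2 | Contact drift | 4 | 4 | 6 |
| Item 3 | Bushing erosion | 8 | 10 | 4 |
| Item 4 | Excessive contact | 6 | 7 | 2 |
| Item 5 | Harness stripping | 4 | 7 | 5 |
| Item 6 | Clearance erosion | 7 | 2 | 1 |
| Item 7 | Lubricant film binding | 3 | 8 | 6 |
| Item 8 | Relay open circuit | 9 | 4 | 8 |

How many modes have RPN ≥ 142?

RPN = Severity × Occurrence × Detection:
  Item 2: 4 × 6 × 4 = 96
  Item 3: 10 × 4 × 8 = 320
  Item 4: 7 × 2 × 6 = 84
  Item 5: 7 × 5 × 4 = 140
  Item 6: 2 × 1 × 7 = 14
  Item 7: 8 × 6 × 3 = 144
  Item 8: 4 × 8 × 9 = 288
Modes with RPN ≥ 142: Item 3 (320), Item 7 (144), Item 8 (288) → 3.

3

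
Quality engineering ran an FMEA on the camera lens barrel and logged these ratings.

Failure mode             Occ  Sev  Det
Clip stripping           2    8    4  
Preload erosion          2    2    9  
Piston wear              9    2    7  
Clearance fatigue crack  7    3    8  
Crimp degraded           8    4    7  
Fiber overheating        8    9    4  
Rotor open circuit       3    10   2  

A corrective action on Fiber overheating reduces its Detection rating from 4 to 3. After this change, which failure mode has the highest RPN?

Crimp degraded

RPN = Severity × Occurrence × Detection:
  Clip stripping: 8 × 2 × 4 = 64
  Preload erosion: 2 × 2 × 9 = 36
  Piston wear: 2 × 9 × 7 = 126
  Clearance fatigue crack: 3 × 7 × 8 = 168
  Crimp degraded: 4 × 8 × 7 = 224
  Fiber overheating: 9 × 8 × 4 = 288
  Rotor open circuit: 10 × 3 × 2 = 60
After action: Fiber overheating → 9 × 8 × 3 = 216.
Revised RPNs: Crimp degraded=224, Fiber overheating=216, Clearance fatigue crack=168, Piston wear=126, Clip stripping=64, Rotor open circuit=60, Preload erosion=36.
Highest is now Crimp degraded (224).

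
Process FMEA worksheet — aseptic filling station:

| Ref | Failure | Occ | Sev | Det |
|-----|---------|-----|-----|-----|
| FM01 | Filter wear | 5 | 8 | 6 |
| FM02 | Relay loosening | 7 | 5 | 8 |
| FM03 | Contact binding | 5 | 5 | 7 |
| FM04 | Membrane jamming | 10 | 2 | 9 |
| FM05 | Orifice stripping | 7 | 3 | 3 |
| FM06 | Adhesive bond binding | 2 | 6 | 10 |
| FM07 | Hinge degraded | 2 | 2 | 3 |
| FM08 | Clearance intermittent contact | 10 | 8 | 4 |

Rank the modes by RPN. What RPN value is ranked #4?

RPN = Severity × Occurrence × Detection:
  FM01: 8 × 5 × 6 = 240
  FM02: 5 × 7 × 8 = 280
  FM03: 5 × 5 × 7 = 175
  FM04: 2 × 10 × 9 = 180
  FM05: 3 × 7 × 3 = 63
  FM06: 6 × 2 × 10 = 120
  FM07: 2 × 2 × 3 = 12
  FM08: 8 × 10 × 4 = 320
Sorted descending: 320, 280, 240, 180, 175, 120, 63, 12.
The fourth-highest RPN is 180 (FM04).

180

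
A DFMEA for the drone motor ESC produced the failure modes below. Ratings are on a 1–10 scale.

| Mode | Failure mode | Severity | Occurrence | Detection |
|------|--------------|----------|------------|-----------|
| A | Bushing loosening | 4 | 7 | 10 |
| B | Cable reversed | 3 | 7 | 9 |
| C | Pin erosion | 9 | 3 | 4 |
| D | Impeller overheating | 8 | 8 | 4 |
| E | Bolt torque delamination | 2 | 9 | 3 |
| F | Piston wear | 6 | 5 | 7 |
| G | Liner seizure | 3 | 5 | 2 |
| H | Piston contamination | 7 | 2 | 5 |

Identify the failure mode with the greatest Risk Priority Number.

A

RPN = Severity × Occurrence × Detection:
  A: 4 × 7 × 10 = 280
  B: 3 × 7 × 9 = 189
  C: 9 × 3 × 4 = 108
  D: 8 × 8 × 4 = 256
  E: 2 × 9 × 3 = 54
  F: 6 × 5 × 7 = 210
  G: 3 × 5 × 2 = 30
  H: 7 × 2 × 5 = 70
Highest RPN is 280 → A.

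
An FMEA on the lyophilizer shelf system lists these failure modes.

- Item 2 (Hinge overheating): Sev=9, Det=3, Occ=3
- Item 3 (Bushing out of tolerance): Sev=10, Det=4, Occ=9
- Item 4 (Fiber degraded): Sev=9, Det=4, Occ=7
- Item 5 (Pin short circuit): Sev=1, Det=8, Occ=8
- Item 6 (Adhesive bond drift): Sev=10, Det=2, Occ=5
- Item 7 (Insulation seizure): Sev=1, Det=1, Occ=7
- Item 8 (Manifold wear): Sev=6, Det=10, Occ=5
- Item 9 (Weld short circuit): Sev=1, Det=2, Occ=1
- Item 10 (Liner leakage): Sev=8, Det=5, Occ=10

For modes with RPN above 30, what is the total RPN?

RPN = Severity × Occurrence × Detection:
  Item 2: 9 × 3 × 3 = 81
  Item 3: 10 × 9 × 4 = 360
  Item 4: 9 × 7 × 4 = 252
  Item 5: 1 × 8 × 8 = 64
  Item 6: 10 × 5 × 2 = 100
  Item 7: 1 × 7 × 1 = 7
  Item 8: 6 × 5 × 10 = 300
  Item 9: 1 × 1 × 2 = 2
  Item 10: 8 × 10 × 5 = 400
RPN > 30: Item 2 (81), Item 3 (360), Item 4 (252), Item 5 (64), Item 6 (100), Item 8 (300), Item 10 (400).
Sum: 81 + 360 + 252 + 64 + 100 + 300 + 400 = 1557.

1557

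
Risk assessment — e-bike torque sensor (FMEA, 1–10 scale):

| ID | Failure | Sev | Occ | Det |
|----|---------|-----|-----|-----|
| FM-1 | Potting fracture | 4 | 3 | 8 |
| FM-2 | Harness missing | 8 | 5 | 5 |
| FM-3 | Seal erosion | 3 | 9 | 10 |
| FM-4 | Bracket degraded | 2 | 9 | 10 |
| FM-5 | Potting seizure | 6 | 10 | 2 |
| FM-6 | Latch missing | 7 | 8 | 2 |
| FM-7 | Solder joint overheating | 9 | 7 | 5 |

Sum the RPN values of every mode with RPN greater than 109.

1197

RPN = Severity × Occurrence × Detection:
  FM-1: 4 × 3 × 8 = 96
  FM-2: 8 × 5 × 5 = 200
  FM-3: 3 × 9 × 10 = 270
  FM-4: 2 × 9 × 10 = 180
  FM-5: 6 × 10 × 2 = 120
  FM-6: 7 × 8 × 2 = 112
  FM-7: 9 × 7 × 5 = 315
RPN > 109: FM-2 (200), FM-3 (270), FM-4 (180), FM-5 (120), FM-6 (112), FM-7 (315).
Sum: 200 + 270 + 180 + 120 + 112 + 315 = 1197.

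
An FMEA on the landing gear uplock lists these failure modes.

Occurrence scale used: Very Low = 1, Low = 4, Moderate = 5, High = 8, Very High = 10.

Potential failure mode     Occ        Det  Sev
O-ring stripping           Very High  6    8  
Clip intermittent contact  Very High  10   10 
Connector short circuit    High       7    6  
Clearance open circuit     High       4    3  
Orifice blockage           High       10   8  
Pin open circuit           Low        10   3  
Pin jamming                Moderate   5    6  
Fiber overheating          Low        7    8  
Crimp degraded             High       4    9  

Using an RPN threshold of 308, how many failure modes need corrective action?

4

RPN = Severity × Occurrence × Detection:
  O-ring stripping: 8 × 10 × 6 = 480
  Clip intermittent contact: 10 × 10 × 10 = 1000
  Connector short circuit: 6 × 8 × 7 = 336
  Clearance open circuit: 3 × 8 × 4 = 96
  Orifice blockage: 8 × 8 × 10 = 640
  Pin open circuit: 3 × 4 × 10 = 120
  Pin jamming: 6 × 5 × 5 = 150
  Fiber overheating: 8 × 4 × 7 = 224
  Crimp degraded: 9 × 8 × 4 = 288
Modes with RPN ≥ 308: O-ring stripping (480), Clip intermittent contact (1000), Connector short circuit (336), Orifice blockage (640) → 4.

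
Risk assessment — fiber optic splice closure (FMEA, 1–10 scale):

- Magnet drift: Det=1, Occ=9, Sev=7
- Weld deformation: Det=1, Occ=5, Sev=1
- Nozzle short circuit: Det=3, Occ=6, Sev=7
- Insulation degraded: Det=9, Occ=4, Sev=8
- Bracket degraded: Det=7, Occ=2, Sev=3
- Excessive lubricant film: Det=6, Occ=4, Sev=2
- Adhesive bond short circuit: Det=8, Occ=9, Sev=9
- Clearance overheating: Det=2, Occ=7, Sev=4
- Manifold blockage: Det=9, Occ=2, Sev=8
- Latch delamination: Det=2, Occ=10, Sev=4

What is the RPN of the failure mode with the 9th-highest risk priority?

42

RPN = Severity × Occurrence × Detection:
  Magnet drift: 7 × 9 × 1 = 63
  Weld deformation: 1 × 5 × 1 = 5
  Nozzle short circuit: 7 × 6 × 3 = 126
  Insulation degraded: 8 × 4 × 9 = 288
  Bracket degraded: 3 × 2 × 7 = 42
  Excessive lubricant film: 2 × 4 × 6 = 48
  Adhesive bond short circuit: 9 × 9 × 8 = 648
  Clearance overheating: 4 × 7 × 2 = 56
  Manifold blockage: 8 × 2 × 9 = 144
  Latch delamination: 4 × 10 × 2 = 80
Sorted descending: 648, 288, 144, 126, 80, 63, 56, 48, 42, 5.
The 9th-highest RPN is 42 (Bracket degraded).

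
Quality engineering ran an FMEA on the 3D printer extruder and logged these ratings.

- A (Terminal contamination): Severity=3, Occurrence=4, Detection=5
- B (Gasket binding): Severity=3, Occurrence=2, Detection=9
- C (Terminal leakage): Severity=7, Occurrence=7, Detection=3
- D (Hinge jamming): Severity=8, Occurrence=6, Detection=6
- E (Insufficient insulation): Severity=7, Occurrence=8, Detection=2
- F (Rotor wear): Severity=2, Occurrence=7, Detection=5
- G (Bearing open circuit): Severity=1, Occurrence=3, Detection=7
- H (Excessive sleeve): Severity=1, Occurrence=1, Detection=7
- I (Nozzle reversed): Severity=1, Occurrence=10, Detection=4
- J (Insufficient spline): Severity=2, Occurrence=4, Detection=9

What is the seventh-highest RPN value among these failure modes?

RPN = Severity × Occurrence × Detection:
  A: 3 × 4 × 5 = 60
  B: 3 × 2 × 9 = 54
  C: 7 × 7 × 3 = 147
  D: 8 × 6 × 6 = 288
  E: 7 × 8 × 2 = 112
  F: 2 × 7 × 5 = 70
  G: 1 × 3 × 7 = 21
  H: 1 × 1 × 7 = 7
  I: 1 × 10 × 4 = 40
  J: 2 × 4 × 9 = 72
Sorted descending: 288, 147, 112, 72, 70, 60, 54, 40, 21, 7.
The seventh-highest RPN is 54 (B).

54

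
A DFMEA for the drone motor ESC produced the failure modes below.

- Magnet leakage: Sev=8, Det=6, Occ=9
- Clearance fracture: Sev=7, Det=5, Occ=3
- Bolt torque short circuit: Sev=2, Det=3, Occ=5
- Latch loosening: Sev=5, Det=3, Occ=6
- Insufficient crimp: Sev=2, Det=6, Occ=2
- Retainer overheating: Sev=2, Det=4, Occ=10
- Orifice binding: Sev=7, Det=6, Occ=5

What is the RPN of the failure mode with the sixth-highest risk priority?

30

RPN = Severity × Occurrence × Detection:
  Magnet leakage: 8 × 9 × 6 = 432
  Clearance fracture: 7 × 3 × 5 = 105
  Bolt torque short circuit: 2 × 5 × 3 = 30
  Latch loosening: 5 × 6 × 3 = 90
  Insufficient crimp: 2 × 2 × 6 = 24
  Retainer overheating: 2 × 10 × 4 = 80
  Orifice binding: 7 × 5 × 6 = 210
Sorted descending: 432, 210, 105, 90, 80, 30, 24.
The sixth-highest RPN is 30 (Bolt torque short circuit).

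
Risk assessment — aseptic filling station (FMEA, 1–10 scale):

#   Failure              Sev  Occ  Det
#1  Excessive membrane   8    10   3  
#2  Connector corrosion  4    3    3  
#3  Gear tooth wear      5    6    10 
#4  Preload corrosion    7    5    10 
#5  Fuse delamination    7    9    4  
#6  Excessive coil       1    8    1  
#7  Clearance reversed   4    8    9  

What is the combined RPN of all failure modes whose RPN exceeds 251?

1190

RPN = Severity × Occurrence × Detection:
  #1: 8 × 10 × 3 = 240
  #2: 4 × 3 × 3 = 36
  #3: 5 × 6 × 10 = 300
  #4: 7 × 5 × 10 = 350
  #5: 7 × 9 × 4 = 252
  #6: 1 × 8 × 1 = 8
  #7: 4 × 8 × 9 = 288
RPN > 251: #3 (300), #4 (350), #5 (252), #7 (288).
Sum: 300 + 350 + 252 + 288 = 1190.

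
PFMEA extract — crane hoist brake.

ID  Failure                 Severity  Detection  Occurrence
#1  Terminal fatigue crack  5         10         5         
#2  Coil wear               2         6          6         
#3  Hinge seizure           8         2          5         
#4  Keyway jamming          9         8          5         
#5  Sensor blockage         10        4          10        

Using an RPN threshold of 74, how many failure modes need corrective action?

4

RPN = Severity × Occurrence × Detection:
  #1: 5 × 5 × 10 = 250
  #2: 2 × 6 × 6 = 72
  #3: 8 × 5 × 2 = 80
  #4: 9 × 5 × 8 = 360
  #5: 10 × 10 × 4 = 400
Modes with RPN ≥ 74: #1 (250), #3 (80), #4 (360), #5 (400) → 4.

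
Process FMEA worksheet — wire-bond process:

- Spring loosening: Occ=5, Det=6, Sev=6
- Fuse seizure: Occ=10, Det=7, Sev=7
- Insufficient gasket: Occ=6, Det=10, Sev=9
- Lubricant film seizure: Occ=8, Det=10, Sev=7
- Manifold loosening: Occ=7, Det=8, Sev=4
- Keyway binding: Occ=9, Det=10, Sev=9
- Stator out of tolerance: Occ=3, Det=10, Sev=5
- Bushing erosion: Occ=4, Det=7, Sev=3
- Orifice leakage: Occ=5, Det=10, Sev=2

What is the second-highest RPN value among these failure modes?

560

RPN = Severity × Occurrence × Detection:
  Spring loosening: 6 × 5 × 6 = 180
  Fuse seizure: 7 × 10 × 7 = 490
  Insufficient gasket: 9 × 6 × 10 = 540
  Lubricant film seizure: 7 × 8 × 10 = 560
  Manifold loosening: 4 × 7 × 8 = 224
  Keyway binding: 9 × 9 × 10 = 810
  Stator out of tolerance: 5 × 3 × 10 = 150
  Bushing erosion: 3 × 4 × 7 = 84
  Orifice leakage: 2 × 5 × 10 = 100
Sorted descending: 810, 560, 540, 490, 224, 180, 150, 100, 84.
The second-highest RPN is 560 (Lubricant film seizure).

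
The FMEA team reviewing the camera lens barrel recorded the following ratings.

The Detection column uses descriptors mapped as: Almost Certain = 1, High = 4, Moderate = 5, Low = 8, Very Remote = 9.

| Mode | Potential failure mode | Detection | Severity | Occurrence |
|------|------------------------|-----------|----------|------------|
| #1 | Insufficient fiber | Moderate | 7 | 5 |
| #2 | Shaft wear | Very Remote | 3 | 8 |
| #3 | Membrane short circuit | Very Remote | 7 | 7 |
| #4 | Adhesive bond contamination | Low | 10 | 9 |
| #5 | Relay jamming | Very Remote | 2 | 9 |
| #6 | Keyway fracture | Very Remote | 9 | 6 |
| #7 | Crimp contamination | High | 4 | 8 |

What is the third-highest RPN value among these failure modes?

RPN = Severity × Occurrence × Detection:
  #1: 7 × 5 × 5 = 175
  #2: 3 × 8 × 9 = 216
  #3: 7 × 7 × 9 = 441
  #4: 10 × 9 × 8 = 720
  #5: 2 × 9 × 9 = 162
  #6: 9 × 6 × 9 = 486
  #7: 4 × 8 × 4 = 128
Sorted descending: 720, 486, 441, 216, 175, 162, 128.
The third-highest RPN is 441 (#3).

441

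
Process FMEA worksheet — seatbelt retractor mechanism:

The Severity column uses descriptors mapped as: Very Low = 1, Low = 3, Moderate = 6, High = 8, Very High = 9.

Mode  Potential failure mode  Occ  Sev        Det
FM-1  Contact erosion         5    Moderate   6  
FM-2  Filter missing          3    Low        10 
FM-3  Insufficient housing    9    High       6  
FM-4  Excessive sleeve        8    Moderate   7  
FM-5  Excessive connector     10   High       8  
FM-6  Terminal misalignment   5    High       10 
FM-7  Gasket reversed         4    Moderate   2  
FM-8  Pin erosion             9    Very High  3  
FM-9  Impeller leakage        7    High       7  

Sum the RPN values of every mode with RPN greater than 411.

1072

RPN = Severity × Occurrence × Detection:
  FM-1: 6 × 5 × 6 = 180
  FM-2: 3 × 3 × 10 = 90
  FM-3: 8 × 9 × 6 = 432
  FM-4: 6 × 8 × 7 = 336
  FM-5: 8 × 10 × 8 = 640
  FM-6: 8 × 5 × 10 = 400
  FM-7: 6 × 4 × 2 = 48
  FM-8: 9 × 9 × 3 = 243
  FM-9: 8 × 7 × 7 = 392
RPN > 411: FM-3 (432), FM-5 (640).
Sum: 432 + 640 = 1072.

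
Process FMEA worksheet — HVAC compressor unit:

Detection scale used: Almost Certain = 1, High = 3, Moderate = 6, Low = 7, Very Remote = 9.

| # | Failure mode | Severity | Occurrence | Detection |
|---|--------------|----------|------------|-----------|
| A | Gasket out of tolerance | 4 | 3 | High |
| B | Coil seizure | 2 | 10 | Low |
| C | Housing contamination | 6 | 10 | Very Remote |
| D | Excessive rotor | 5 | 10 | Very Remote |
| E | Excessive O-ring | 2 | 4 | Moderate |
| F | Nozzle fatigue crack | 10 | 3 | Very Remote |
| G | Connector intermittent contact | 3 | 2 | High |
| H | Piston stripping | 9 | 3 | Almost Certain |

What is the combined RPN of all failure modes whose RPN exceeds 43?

RPN = Severity × Occurrence × Detection:
  A: 4 × 3 × 3 = 36
  B: 2 × 10 × 7 = 140
  C: 6 × 10 × 9 = 540
  D: 5 × 10 × 9 = 450
  E: 2 × 4 × 6 = 48
  F: 10 × 3 × 9 = 270
  G: 3 × 2 × 3 = 18
  H: 9 × 3 × 1 = 27
RPN > 43: B (140), C (540), D (450), E (48), F (270).
Sum: 140 + 540 + 450 + 48 + 270 = 1448.

1448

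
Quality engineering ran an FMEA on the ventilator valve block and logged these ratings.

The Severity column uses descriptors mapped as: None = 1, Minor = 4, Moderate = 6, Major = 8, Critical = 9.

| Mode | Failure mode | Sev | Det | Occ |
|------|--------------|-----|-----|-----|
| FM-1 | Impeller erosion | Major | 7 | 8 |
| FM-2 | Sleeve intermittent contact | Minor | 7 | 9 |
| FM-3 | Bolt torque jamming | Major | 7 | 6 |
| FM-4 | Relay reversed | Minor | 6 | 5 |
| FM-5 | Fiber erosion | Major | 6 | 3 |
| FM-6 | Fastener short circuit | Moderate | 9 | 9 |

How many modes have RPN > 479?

RPN = Severity × Occurrence × Detection:
  FM-1: 8 × 8 × 7 = 448
  FM-2: 4 × 9 × 7 = 252
  FM-3: 8 × 6 × 7 = 336
  FM-4: 4 × 5 × 6 = 120
  FM-5: 8 × 3 × 6 = 144
  FM-6: 6 × 9 × 9 = 486
Modes with RPN > 479: FM-6 (486) → 1.

1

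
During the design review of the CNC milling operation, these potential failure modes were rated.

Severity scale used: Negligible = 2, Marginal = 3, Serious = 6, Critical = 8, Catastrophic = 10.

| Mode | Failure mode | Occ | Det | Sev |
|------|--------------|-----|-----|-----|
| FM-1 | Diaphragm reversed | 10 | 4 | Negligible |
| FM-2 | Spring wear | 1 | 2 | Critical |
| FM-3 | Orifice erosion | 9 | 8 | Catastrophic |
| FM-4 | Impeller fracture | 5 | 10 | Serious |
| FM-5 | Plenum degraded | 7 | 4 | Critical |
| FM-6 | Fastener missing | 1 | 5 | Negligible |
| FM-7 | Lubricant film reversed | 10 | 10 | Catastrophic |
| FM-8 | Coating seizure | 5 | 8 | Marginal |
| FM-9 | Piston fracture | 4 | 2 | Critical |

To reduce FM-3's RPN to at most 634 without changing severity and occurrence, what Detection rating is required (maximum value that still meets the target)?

7

FM-3: S=10, O=9, D=8 → current RPN = 720.
Fixed product = 90. Need 90 × D ≤ 634, so D ≤ 634/90 = 7.04.
Maximum integer Detection rating = 7 (gives RPN 630; D=8 would give 720 > 634).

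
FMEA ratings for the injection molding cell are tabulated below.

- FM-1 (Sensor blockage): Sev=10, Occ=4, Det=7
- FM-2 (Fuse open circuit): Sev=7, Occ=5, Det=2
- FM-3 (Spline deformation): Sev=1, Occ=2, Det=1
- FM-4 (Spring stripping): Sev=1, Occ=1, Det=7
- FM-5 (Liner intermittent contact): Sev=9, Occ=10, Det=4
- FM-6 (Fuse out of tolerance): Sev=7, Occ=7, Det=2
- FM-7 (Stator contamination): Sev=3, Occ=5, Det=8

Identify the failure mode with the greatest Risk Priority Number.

FM-5

RPN = Severity × Occurrence × Detection:
  FM-1: 10 × 4 × 7 = 280
  FM-2: 7 × 5 × 2 = 70
  FM-3: 1 × 2 × 1 = 2
  FM-4: 1 × 1 × 7 = 7
  FM-5: 9 × 10 × 4 = 360
  FM-6: 7 × 7 × 2 = 98
  FM-7: 3 × 5 × 8 = 120
Highest RPN is 360 → FM-5.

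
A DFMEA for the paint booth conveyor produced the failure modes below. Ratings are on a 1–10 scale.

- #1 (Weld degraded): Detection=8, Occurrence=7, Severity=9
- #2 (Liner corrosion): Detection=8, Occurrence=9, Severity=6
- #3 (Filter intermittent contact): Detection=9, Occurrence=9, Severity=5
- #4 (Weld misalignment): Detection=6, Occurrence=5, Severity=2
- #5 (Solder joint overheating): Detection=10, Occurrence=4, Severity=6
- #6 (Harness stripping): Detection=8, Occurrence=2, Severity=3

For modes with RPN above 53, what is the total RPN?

1641

RPN = Severity × Occurrence × Detection:
  #1: 9 × 7 × 8 = 504
  #2: 6 × 9 × 8 = 432
  #3: 5 × 9 × 9 = 405
  #4: 2 × 5 × 6 = 60
  #5: 6 × 4 × 10 = 240
  #6: 3 × 2 × 8 = 48
RPN > 53: #1 (504), #2 (432), #3 (405), #4 (60), #5 (240).
Sum: 504 + 432 + 405 + 60 + 240 = 1641.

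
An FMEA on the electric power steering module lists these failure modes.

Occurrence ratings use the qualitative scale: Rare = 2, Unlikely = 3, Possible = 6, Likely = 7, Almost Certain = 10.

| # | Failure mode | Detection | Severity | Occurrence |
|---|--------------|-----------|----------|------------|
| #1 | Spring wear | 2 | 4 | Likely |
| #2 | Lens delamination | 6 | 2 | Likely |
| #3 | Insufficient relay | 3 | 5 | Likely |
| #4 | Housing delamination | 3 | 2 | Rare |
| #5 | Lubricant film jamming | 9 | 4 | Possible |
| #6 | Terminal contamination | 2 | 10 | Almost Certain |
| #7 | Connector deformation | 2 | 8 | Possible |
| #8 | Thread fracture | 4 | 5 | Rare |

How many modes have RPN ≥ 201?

1

RPN = Severity × Occurrence × Detection:
  #1: 4 × 7 × 2 = 56
  #2: 2 × 7 × 6 = 84
  #3: 5 × 7 × 3 = 105
  #4: 2 × 2 × 3 = 12
  #5: 4 × 6 × 9 = 216
  #6: 10 × 10 × 2 = 200
  #7: 8 × 6 × 2 = 96
  #8: 5 × 2 × 4 = 40
Modes with RPN ≥ 201: #5 (216) → 1.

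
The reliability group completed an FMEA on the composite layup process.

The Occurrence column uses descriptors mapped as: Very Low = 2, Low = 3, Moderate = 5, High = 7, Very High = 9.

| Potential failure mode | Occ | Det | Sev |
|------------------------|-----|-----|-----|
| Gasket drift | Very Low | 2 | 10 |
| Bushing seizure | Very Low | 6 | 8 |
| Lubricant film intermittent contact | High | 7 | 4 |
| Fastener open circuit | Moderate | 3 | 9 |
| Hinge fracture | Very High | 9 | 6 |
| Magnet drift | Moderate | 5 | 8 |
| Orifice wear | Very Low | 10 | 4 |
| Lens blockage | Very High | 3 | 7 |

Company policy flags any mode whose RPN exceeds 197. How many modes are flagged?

RPN = Severity × Occurrence × Detection:
  Gasket drift: 10 × 2 × 2 = 40
  Bushing seizure: 8 × 2 × 6 = 96
  Lubricant film intermittent contact: 4 × 7 × 7 = 196
  Fastener open circuit: 9 × 5 × 3 = 135
  Hinge fracture: 6 × 9 × 9 = 486
  Magnet drift: 8 × 5 × 5 = 200
  Orifice wear: 4 × 2 × 10 = 80
  Lens blockage: 7 × 9 × 3 = 189
Modes with RPN > 197: Hinge fracture (486), Magnet drift (200) → 2.

2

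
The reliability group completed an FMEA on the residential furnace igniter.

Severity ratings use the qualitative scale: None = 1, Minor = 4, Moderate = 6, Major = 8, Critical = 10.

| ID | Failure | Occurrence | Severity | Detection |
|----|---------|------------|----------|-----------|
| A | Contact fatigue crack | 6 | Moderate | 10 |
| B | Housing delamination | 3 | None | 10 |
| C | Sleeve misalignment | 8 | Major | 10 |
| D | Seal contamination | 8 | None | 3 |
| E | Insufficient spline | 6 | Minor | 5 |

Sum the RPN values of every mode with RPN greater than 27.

RPN = Severity × Occurrence × Detection:
  A: 6 × 6 × 10 = 360
  B: 1 × 3 × 10 = 30
  C: 8 × 8 × 10 = 640
  D: 1 × 8 × 3 = 24
  E: 4 × 6 × 5 = 120
RPN > 27: A (360), B (30), C (640), E (120).
Sum: 360 + 30 + 640 + 120 = 1150.

1150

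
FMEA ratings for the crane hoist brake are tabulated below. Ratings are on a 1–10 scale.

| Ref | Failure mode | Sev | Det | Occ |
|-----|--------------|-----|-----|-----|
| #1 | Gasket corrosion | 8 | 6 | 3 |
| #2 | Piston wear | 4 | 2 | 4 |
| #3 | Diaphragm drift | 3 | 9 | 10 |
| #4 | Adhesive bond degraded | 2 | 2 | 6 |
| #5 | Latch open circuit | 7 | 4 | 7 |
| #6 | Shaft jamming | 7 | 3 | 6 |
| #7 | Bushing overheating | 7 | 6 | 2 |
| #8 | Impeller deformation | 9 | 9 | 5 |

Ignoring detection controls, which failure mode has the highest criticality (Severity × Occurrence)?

Criticality = Severity × Occurrence:
  #1: 8 × 3 = 24
  #2: 4 × 4 = 16
  #3: 3 × 10 = 30
  #4: 2 × 6 = 12
  #5: 7 × 7 = 49
  #6: 7 × 6 = 42
  #7: 7 × 2 = 14
  #8: 9 × 5 = 45
Highest criticality is 49 → #5.

#5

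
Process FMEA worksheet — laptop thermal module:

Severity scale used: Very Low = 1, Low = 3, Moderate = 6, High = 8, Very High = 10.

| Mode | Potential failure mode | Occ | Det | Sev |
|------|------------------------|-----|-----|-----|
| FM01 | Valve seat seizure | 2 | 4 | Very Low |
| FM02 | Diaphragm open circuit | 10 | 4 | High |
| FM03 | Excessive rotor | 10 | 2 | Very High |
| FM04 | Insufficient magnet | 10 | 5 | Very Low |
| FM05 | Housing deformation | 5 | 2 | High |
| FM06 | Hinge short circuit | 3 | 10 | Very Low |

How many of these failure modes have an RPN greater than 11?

RPN = Severity × Occurrence × Detection:
  FM01: 1 × 2 × 4 = 8
  FM02: 8 × 10 × 4 = 320
  FM03: 10 × 10 × 2 = 200
  FM04: 1 × 10 × 5 = 50
  FM05: 8 × 5 × 2 = 80
  FM06: 1 × 3 × 10 = 30
Modes with RPN > 11: FM02 (320), FM03 (200), FM04 (50), FM05 (80), FM06 (30) → 5.

5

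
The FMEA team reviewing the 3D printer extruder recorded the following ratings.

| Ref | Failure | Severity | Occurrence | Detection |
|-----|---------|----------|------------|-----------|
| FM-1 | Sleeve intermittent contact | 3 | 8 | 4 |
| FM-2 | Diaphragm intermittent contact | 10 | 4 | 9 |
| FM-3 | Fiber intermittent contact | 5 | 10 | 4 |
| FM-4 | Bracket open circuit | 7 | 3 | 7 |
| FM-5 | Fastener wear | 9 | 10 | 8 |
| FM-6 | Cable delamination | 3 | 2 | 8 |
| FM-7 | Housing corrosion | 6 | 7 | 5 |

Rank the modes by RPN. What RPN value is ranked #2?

360

RPN = Severity × Occurrence × Detection:
  FM-1: 3 × 8 × 4 = 96
  FM-2: 10 × 4 × 9 = 360
  FM-3: 5 × 10 × 4 = 200
  FM-4: 7 × 3 × 7 = 147
  FM-5: 9 × 10 × 8 = 720
  FM-6: 3 × 2 × 8 = 48
  FM-7: 6 × 7 × 5 = 210
Sorted descending: 720, 360, 210, 200, 147, 96, 48.
The second-highest RPN is 360 (FM-2).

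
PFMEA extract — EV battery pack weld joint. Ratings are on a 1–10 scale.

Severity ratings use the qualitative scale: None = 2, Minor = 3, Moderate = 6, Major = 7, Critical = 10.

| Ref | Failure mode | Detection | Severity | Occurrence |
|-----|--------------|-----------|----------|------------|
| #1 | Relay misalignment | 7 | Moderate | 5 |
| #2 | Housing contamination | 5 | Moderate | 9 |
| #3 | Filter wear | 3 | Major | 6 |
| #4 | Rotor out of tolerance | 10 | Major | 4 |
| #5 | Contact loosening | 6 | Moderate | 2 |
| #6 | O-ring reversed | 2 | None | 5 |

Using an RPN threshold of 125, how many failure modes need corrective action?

4

RPN = Severity × Occurrence × Detection:
  #1: 6 × 5 × 7 = 210
  #2: 6 × 9 × 5 = 270
  #3: 7 × 6 × 3 = 126
  #4: 7 × 4 × 10 = 280
  #5: 6 × 2 × 6 = 72
  #6: 2 × 5 × 2 = 20
Modes with RPN ≥ 125: #1 (210), #2 (270), #3 (126), #4 (280) → 4.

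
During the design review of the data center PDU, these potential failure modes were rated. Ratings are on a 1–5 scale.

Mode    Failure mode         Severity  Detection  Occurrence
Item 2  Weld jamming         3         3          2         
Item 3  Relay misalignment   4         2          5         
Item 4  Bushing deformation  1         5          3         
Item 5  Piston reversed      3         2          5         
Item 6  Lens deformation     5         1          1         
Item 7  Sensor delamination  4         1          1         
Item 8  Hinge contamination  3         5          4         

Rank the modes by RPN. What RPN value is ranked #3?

30

RPN = Severity × Occurrence × Detection:
  Item 2: 3 × 2 × 3 = 18
  Item 3: 4 × 5 × 2 = 40
  Item 4: 1 × 3 × 5 = 15
  Item 5: 3 × 5 × 2 = 30
  Item 6: 5 × 1 × 1 = 5
  Item 7: 4 × 1 × 1 = 4
  Item 8: 3 × 4 × 5 = 60
Sorted descending: 60, 40, 30, 18, 15, 5, 4.
The third-highest RPN is 30 (Item 5).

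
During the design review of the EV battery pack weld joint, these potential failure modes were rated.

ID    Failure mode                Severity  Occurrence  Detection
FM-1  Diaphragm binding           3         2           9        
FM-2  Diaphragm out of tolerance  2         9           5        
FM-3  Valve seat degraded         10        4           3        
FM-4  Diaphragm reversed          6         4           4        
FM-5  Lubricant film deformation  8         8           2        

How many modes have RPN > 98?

RPN = Severity × Occurrence × Detection:
  FM-1: 3 × 2 × 9 = 54
  FM-2: 2 × 9 × 5 = 90
  FM-3: 10 × 4 × 3 = 120
  FM-4: 6 × 4 × 4 = 96
  FM-5: 8 × 8 × 2 = 128
Modes with RPN > 98: FM-3 (120), FM-5 (128) → 2.

2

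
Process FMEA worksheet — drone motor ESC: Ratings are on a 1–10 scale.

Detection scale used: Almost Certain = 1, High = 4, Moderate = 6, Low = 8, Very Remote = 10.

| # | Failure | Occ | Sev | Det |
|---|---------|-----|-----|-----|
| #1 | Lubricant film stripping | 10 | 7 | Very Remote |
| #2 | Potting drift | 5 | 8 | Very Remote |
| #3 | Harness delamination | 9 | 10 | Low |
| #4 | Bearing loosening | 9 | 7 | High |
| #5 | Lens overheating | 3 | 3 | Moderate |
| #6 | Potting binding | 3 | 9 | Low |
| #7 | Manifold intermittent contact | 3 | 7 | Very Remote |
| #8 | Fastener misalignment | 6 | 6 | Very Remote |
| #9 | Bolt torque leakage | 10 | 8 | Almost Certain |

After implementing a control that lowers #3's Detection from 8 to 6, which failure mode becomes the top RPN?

RPN = Severity × Occurrence × Detection:
  #1: 7 × 10 × 10 = 700
  #2: 8 × 5 × 10 = 400
  #3: 10 × 9 × 8 = 720
  #4: 7 × 9 × 4 = 252
  #5: 3 × 3 × 6 = 54
  #6: 9 × 3 × 8 = 216
  #7: 7 × 3 × 10 = 210
  #8: 6 × 6 × 10 = 360
  #9: 8 × 10 × 1 = 80
After action: #3 → 10 × 9 × 6 = 540.
Revised RPNs: #1=700, #3=540, #2=400, #8=360, #4=252, #6=216, #7=210, #9=80, #5=54.
Highest is now #1 (700).

#1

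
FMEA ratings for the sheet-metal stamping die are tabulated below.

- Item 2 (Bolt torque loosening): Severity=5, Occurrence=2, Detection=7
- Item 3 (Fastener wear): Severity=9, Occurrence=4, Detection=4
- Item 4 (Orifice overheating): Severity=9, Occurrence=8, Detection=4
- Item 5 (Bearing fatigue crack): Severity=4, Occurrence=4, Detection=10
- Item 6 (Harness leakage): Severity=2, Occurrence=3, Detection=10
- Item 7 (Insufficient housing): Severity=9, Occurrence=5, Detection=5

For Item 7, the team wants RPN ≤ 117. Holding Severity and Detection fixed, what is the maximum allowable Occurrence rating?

2

Item 7: S=9, O=5, D=5 → current RPN = 225.
Fixed product = 45. Need 45 × O ≤ 117, so O ≤ 117/45 = 2.60.
Maximum integer Occurrence rating = 2 (gives RPN 90; O=3 would give 135 > 117).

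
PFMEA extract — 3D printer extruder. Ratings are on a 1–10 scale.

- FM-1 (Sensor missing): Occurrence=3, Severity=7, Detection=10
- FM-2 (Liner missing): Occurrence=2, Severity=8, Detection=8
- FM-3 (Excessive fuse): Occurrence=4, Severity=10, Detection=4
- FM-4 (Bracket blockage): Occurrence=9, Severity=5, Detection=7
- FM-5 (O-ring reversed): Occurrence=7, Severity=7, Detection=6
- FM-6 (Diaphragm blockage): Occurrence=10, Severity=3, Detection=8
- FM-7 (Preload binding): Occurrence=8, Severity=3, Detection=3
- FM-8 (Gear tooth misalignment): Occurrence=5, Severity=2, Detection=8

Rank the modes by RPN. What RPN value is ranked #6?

128

RPN = Severity × Occurrence × Detection:
  FM-1: 7 × 3 × 10 = 210
  FM-2: 8 × 2 × 8 = 128
  FM-3: 10 × 4 × 4 = 160
  FM-4: 5 × 9 × 7 = 315
  FM-5: 7 × 7 × 6 = 294
  FM-6: 3 × 10 × 8 = 240
  FM-7: 3 × 8 × 3 = 72
  FM-8: 2 × 5 × 8 = 80
Sorted descending: 315, 294, 240, 210, 160, 128, 80, 72.
The sixth-highest RPN is 128 (FM-2).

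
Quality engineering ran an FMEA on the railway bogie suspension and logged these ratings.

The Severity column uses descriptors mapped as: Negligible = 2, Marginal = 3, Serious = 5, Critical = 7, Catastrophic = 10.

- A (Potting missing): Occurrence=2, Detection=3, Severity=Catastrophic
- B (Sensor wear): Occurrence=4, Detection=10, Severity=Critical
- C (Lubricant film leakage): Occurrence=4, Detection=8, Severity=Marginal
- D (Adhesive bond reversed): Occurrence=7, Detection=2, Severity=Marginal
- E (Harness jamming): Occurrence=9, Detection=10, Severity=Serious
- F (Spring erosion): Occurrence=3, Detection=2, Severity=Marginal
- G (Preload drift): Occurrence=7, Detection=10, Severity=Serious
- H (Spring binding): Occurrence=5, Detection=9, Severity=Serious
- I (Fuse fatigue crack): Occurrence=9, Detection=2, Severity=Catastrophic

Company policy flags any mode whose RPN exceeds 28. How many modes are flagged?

8

RPN = Severity × Occurrence × Detection:
  A: 10 × 2 × 3 = 60
  B: 7 × 4 × 10 = 280
  C: 3 × 4 × 8 = 96
  D: 3 × 7 × 2 = 42
  E: 5 × 9 × 10 = 450
  F: 3 × 3 × 2 = 18
  G: 5 × 7 × 10 = 350
  H: 5 × 5 × 9 = 225
  I: 10 × 9 × 2 = 180
Modes with RPN > 28: A (60), B (280), C (96), D (42), E (450), G (350), H (225), I (180) → 8.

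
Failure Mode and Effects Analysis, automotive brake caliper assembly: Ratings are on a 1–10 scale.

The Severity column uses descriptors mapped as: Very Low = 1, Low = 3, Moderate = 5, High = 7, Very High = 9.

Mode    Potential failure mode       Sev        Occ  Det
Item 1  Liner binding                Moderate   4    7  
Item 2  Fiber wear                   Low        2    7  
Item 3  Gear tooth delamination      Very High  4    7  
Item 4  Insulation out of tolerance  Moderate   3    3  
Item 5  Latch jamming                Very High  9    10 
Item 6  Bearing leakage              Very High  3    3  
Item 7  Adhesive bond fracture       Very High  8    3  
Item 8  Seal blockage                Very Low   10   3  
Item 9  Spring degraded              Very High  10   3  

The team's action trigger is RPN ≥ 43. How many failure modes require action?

RPN = Severity × Occurrence × Detection:
  Item 1: 5 × 4 × 7 = 140
  Item 2: 3 × 2 × 7 = 42
  Item 3: 9 × 4 × 7 = 252
  Item 4: 5 × 3 × 3 = 45
  Item 5: 9 × 9 × 10 = 810
  Item 6: 9 × 3 × 3 = 81
  Item 7: 9 × 8 × 3 = 216
  Item 8: 1 × 10 × 3 = 30
  Item 9: 9 × 10 × 3 = 270
Modes with RPN ≥ 43: Item 1 (140), Item 3 (252), Item 4 (45), Item 5 (810), Item 6 (81), Item 7 (216), Item 9 (270) → 7.

7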